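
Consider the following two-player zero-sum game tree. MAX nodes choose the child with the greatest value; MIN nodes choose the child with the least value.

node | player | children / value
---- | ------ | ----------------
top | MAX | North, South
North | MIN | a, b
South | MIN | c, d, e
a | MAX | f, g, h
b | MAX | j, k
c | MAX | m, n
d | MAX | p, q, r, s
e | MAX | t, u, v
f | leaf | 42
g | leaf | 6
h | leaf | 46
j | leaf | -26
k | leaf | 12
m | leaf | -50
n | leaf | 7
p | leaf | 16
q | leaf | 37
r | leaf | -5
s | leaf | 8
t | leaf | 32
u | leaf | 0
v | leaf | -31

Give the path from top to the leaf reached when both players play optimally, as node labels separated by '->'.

top -> North -> b -> k

a (MAX): max(42, 6, 46) = 46
b (MAX): max(-26, 12) = 12
North (MIN): min(46, 12) = 12
c (MAX): max(-50, 7) = 7
d (MAX): max(16, 37, -5, 8) = 37
e (MAX): max(32, 0, -31) = 32
South (MIN): min(7, 37, 32) = 7
top (MAX): max(12, 7) = 12
At top, MAX picks North (highest: 12).
At North, MIN picks b (lowest: 12).
At b, MAX picks k (highest: 12).
Terminal value 12.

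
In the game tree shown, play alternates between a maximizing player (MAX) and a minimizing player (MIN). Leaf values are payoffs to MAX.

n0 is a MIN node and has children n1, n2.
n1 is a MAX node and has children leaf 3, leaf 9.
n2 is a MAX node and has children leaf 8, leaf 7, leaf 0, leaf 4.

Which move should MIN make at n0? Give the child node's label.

n1 (MAX): max(3, 9) = 9
n2 (MAX): max(8, 7, 0, 4) = 8
n0 (MIN): min(9, 8) = 8
MIN at n0 wants the lowest of {n1=9, n2=8}, so chooses n2.

n2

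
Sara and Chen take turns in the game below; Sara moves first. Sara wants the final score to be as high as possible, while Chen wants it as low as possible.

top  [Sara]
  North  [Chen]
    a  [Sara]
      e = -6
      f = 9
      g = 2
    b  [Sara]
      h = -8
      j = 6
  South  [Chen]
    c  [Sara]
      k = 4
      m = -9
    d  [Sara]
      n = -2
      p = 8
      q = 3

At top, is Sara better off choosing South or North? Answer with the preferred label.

c (Sara): max(4, -9) = 4
d (Sara): max(-2, 8, 3) = 8
South (Chen): min(4, 8) = 4
a (Sara): max(-6, 9, 2) = 9
b (Sara): max(-8, 6) = 6
North (Chen): min(9, 6) = 6
Sara prefers the higher value; South=4, North=6. North is better since 6 > 4.

North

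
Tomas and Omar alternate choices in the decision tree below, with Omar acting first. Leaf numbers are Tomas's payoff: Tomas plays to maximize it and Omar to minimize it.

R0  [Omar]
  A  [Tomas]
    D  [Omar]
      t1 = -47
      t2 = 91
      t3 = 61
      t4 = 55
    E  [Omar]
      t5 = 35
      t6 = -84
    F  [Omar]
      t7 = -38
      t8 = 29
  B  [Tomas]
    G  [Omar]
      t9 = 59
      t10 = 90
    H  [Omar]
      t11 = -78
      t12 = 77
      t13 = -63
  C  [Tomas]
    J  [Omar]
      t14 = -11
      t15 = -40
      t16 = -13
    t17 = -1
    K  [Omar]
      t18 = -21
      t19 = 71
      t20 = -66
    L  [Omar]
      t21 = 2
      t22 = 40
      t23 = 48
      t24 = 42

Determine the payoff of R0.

-38

D (Omar): min(-47, 91, 61, 55) = -47
E (Omar): min(35, -84) = -84
F (Omar): min(-38, 29) = -38
A (Tomas): max(-47, -84, -38) = -38
G (Omar): min(59, 90) = 59
H (Omar): min(-78, 77, -63) = -78
B (Tomas): max(59, -78) = 59
J (Omar): min(-11, -40, -13) = -40
K (Omar): min(-21, 71, -66) = -66
L (Omar): min(2, 40, 48, 42) = 2
C (Tomas): max(-40, -1, -66, 2) = 2
R0 (Omar): min(-38, 59, 2) = -38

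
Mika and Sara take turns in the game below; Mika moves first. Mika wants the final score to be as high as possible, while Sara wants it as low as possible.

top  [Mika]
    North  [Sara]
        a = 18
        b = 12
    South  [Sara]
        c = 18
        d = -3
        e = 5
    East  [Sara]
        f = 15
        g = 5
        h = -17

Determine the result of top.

12

North (Sara): min(18, 12) = 12
South (Sara): min(18, -3, 5) = -3
East (Sara): min(15, 5, -17) = -17
top (Mika): max(12, -3, -17) = 12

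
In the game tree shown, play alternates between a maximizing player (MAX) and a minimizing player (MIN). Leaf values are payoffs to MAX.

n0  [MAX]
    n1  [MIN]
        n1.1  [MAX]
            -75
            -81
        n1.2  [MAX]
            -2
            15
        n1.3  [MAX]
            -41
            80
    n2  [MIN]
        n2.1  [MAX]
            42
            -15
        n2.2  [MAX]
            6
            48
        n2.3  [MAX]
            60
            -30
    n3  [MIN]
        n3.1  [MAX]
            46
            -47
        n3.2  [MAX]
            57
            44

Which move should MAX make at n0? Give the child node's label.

n1.1 (MAX): max(-75, -81) = -75
n1.2 (MAX): max(-2, 15) = 15
n1.3 (MAX): max(-41, 80) = 80
n1 (MIN): min(-75, 15, 80) = -75
n2.1 (MAX): max(42, -15) = 42
n2.2 (MAX): max(6, 48) = 48
n2.3 (MAX): max(60, -30) = 60
n2 (MIN): min(42, 48, 60) = 42
n3.1 (MAX): max(46, -47) = 46
n3.2 (MAX): max(57, 44) = 57
n3 (MIN): min(46, 57) = 46
n0 (MAX): max(-75, 42, 46) = 46
MAX at n0 wants the highest of {n1=-75, n2=42, n3=46}, so chooses n3.

n3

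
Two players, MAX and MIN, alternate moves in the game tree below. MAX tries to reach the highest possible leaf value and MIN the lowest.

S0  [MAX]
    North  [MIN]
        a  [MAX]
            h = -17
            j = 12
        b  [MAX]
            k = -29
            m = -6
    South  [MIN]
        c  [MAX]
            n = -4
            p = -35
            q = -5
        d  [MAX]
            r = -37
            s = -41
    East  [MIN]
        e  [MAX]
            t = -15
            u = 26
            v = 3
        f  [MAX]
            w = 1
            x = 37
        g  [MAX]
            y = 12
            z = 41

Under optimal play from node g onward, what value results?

g (MAX): max(12, 41) = 41

41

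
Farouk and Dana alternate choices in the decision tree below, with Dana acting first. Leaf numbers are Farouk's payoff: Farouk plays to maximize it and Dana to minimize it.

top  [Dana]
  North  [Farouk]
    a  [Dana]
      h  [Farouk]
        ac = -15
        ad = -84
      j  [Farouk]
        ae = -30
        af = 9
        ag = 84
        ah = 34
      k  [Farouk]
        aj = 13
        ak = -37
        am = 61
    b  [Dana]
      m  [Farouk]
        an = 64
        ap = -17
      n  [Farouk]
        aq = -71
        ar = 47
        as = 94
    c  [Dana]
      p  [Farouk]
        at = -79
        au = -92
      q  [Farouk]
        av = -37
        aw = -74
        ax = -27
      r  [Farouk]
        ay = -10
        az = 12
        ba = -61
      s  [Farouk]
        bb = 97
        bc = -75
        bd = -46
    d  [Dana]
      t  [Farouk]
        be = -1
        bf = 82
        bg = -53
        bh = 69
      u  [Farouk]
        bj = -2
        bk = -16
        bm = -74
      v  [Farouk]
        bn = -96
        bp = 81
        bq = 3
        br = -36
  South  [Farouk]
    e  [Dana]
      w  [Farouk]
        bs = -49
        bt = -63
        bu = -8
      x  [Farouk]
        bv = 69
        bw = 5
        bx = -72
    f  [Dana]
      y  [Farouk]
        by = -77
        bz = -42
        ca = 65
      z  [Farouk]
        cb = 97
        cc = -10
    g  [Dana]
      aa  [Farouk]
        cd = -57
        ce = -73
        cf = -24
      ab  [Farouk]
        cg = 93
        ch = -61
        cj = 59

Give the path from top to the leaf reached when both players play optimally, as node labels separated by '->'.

h (Farouk): max(-15, -84) = -15
j (Farouk): max(-30, 9, 84, 34) = 84
k (Farouk): max(13, -37, 61) = 61
a (Dana): min(-15, 84, 61) = -15
m (Farouk): max(64, -17) = 64
n (Farouk): max(-71, 47, 94) = 94
b (Dana): min(64, 94) = 64
p (Farouk): max(-79, -92) = -79
q (Farouk): max(-37, -74, -27) = -27
r (Farouk): max(-10, 12, -61) = 12
s (Farouk): max(97, -75, -46) = 97
c (Dana): min(-79, -27, 12, 97) = -79
t (Farouk): max(-1, 82, -53, 69) = 82
u (Farouk): max(-2, -16, -74) = -2
v (Farouk): max(-96, 81, 3, -36) = 81
d (Dana): min(82, -2, 81) = -2
North (Farouk): max(-15, 64, -79, -2) = 64
w (Farouk): max(-49, -63, -8) = -8
x (Farouk): max(69, 5, -72) = 69
e (Dana): min(-8, 69) = -8
y (Farouk): max(-77, -42, 65) = 65
z (Farouk): max(97, -10) = 97
f (Dana): min(65, 97) = 65
aa (Farouk): max(-57, -73, -24) = -24
ab (Farouk): max(93, -61, 59) = 93
g (Dana): min(-24, 93) = -24
South (Farouk): max(-8, 65, -24) = 65
top (Dana): min(64, 65) = 64
At top, Dana picks North (lowest: 64).
At North, Farouk picks b (highest: 64).
At b, Dana picks m (lowest: 64).
At m, Farouk picks an (highest: 64).
Terminal value 64.

top -> North -> b -> m -> an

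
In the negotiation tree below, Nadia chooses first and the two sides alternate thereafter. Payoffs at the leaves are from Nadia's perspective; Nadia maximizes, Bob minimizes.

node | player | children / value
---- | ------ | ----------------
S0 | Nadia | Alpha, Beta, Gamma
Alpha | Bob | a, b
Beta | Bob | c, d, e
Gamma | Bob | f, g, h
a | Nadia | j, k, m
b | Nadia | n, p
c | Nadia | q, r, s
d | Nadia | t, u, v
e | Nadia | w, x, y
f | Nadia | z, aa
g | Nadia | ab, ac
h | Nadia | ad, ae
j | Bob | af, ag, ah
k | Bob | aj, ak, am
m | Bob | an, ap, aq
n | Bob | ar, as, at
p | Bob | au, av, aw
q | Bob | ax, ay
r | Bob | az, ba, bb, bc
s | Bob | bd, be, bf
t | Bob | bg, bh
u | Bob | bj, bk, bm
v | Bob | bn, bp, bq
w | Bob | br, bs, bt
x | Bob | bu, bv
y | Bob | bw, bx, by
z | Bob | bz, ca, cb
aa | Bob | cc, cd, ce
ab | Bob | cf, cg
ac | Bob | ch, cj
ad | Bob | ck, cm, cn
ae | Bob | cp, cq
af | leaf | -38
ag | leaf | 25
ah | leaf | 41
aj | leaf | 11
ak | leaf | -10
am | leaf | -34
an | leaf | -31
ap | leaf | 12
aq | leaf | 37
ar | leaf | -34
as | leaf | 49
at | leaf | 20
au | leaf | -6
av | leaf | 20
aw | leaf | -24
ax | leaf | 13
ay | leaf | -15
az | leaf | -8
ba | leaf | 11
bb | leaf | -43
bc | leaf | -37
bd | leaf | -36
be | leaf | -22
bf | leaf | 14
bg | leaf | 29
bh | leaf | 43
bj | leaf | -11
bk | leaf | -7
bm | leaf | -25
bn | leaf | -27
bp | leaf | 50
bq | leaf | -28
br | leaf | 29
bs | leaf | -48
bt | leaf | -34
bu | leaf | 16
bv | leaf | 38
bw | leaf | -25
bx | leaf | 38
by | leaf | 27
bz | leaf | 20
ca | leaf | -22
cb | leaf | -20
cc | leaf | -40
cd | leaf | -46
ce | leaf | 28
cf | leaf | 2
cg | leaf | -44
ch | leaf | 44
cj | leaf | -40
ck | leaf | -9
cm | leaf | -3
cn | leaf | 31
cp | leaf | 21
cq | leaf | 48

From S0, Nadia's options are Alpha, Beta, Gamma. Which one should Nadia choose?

Beta

j (Bob): min(-38, 25, 41) = -38
k (Bob): min(11, -10, -34) = -34
m (Bob): min(-31, 12, 37) = -31
a (Nadia): max(-38, -34, -31) = -31
n (Bob): min(-34, 49, 20) = -34
p (Bob): min(-6, 20, -24) = -24
b (Nadia): max(-34, -24) = -24
Alpha (Bob): min(-31, -24) = -31
q (Bob): min(13, -15) = -15
r (Bob): min(-8, 11, -43, -37) = -43
s (Bob): min(-36, -22, 14) = -36
c (Nadia): max(-15, -43, -36) = -15
t (Bob): min(29, 43) = 29
u (Bob): min(-11, -7, -25) = -25
v (Bob): min(-27, 50, -28) = -28
d (Nadia): max(29, -25, -28) = 29
w (Bob): min(29, -48, -34) = -48
x (Bob): min(16, 38) = 16
y (Bob): min(-25, 38, 27) = -25
e (Nadia): max(-48, 16, -25) = 16
Beta (Bob): min(-15, 29, 16) = -15
z (Bob): min(20, -22, -20) = -22
aa (Bob): min(-40, -46, 28) = -46
f (Nadia): max(-22, -46) = -22
ab (Bob): min(2, -44) = -44
ac (Bob): min(44, -40) = -40
g (Nadia): max(-44, -40) = -40
ad (Bob): min(-9, -3, 31) = -9
ae (Bob): min(21, 48) = 21
h (Nadia): max(-9, 21) = 21
Gamma (Bob): min(-22, -40, 21) = -40
S0 (Nadia): max(-31, -15, -40) = -15
Nadia at S0 wants the highest of {Alpha=-31, Beta=-15, Gamma=-40}, so chooses Beta.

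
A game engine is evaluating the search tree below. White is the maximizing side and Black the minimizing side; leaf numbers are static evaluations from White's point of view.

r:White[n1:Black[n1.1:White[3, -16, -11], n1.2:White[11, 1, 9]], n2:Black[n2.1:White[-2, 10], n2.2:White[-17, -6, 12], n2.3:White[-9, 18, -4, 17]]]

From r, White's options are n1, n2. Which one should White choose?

n1.1 (White): max(3, -16, -11) = 3
n1.2 (White): max(11, 1, 9) = 11
n1 (Black): min(3, 11) = 3
n2.1 (White): max(-2, 10) = 10
n2.2 (White): max(-17, -6, 12) = 12
n2.3 (White): max(-9, 18, -4, 17) = 18
n2 (Black): min(10, 12, 18) = 10
r (White): max(3, 10) = 10
White at r wants the highest of {n1=3, n2=10}, so chooses n2.

n2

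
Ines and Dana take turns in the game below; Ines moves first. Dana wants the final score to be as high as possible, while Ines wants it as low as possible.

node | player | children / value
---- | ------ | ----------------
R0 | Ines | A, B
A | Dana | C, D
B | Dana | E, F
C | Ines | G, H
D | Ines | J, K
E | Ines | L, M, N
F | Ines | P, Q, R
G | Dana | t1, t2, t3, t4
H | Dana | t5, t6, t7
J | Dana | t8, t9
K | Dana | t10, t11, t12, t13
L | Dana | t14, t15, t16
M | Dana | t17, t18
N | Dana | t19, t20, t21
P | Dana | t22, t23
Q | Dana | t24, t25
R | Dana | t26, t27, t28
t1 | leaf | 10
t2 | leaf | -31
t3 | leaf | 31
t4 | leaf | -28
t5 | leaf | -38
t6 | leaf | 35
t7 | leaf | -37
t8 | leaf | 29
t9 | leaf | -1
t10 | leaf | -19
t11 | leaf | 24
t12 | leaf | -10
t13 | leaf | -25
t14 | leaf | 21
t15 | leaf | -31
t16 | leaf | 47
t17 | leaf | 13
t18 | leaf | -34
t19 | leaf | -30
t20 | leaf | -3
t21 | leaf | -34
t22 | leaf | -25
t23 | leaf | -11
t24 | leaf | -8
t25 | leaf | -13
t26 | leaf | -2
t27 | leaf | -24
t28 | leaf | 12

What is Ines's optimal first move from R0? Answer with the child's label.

B

G (Dana): max(10, -31, 31, -28) = 31
H (Dana): max(-38, 35, -37) = 35
C (Ines): min(31, 35) = 31
J (Dana): max(29, -1) = 29
K (Dana): max(-19, 24, -10, -25) = 24
D (Ines): min(29, 24) = 24
A (Dana): max(31, 24) = 31
L (Dana): max(21, -31, 47) = 47
M (Dana): max(13, -34) = 13
N (Dana): max(-30, -3, -34) = -3
E (Ines): min(47, 13, -3) = -3
P (Dana): max(-25, -11) = -11
Q (Dana): max(-8, -13) = -8
R (Dana): max(-2, -24, 12) = 12
F (Ines): min(-11, -8, 12) = -11
B (Dana): max(-3, -11) = -3
R0 (Ines): min(31, -3) = -3
Ines at R0 wants the lowest of {A=31, B=-3}, so chooses B.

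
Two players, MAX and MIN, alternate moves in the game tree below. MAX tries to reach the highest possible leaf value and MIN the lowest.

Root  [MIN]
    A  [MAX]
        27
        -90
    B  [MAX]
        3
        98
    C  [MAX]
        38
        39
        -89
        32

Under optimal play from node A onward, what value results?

A (MAX): max(27, -90) = 27

27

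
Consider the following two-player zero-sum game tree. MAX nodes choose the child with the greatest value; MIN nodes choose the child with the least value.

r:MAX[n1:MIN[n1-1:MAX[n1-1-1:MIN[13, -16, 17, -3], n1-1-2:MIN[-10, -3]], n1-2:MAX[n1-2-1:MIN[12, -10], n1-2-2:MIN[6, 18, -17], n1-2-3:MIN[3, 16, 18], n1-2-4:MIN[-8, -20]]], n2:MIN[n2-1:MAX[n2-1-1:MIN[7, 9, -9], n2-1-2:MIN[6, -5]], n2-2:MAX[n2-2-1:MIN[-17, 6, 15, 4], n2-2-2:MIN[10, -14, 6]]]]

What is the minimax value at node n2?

n2-1-1 (MIN): min(7, 9, -9) = -9
n2-1-2 (MIN): min(6, -5) = -5
n2-1 (MAX): max(-9, -5) = -5
n2-2-1 (MIN): min(-17, 6, 15, 4) = -17
n2-2-2 (MIN): min(10, -14, 6) = -14
n2-2 (MAX): max(-17, -14) = -14
n2 (MIN): min(-5, -14) = -14

-14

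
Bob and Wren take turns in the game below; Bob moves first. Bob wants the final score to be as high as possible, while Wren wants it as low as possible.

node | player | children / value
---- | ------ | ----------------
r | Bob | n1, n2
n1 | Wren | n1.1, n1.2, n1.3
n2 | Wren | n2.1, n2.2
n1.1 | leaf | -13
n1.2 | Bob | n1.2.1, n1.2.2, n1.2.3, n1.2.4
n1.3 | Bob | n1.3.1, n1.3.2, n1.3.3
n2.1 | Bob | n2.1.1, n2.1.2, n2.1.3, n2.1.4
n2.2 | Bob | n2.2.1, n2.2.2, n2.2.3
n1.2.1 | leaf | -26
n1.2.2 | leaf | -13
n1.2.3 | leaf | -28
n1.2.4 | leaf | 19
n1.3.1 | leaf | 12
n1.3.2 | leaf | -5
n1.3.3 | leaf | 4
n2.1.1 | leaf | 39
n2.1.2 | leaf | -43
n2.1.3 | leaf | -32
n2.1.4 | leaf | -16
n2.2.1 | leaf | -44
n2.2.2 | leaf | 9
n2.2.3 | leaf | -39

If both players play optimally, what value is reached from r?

9

n1.2 (Bob): max(-26, -13, -28, 19) = 19
n1.3 (Bob): max(12, -5, 4) = 12
n1 (Wren): min(-13, 19, 12) = -13
n2.1 (Bob): max(39, -43, -32, -16) = 39
n2.2 (Bob): max(-44, 9, -39) = 9
n2 (Wren): min(39, 9) = 9
r (Bob): max(-13, 9) = 9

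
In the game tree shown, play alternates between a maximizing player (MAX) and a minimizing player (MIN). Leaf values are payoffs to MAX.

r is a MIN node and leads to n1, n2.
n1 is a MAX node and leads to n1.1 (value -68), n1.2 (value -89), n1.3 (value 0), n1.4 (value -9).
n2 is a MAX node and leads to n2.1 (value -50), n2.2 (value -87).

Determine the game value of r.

-50

n1 (MAX): max(-68, -89, 0, -9) = 0
n2 (MAX): max(-50, -87) = -50
r (MIN): min(0, -50) = -50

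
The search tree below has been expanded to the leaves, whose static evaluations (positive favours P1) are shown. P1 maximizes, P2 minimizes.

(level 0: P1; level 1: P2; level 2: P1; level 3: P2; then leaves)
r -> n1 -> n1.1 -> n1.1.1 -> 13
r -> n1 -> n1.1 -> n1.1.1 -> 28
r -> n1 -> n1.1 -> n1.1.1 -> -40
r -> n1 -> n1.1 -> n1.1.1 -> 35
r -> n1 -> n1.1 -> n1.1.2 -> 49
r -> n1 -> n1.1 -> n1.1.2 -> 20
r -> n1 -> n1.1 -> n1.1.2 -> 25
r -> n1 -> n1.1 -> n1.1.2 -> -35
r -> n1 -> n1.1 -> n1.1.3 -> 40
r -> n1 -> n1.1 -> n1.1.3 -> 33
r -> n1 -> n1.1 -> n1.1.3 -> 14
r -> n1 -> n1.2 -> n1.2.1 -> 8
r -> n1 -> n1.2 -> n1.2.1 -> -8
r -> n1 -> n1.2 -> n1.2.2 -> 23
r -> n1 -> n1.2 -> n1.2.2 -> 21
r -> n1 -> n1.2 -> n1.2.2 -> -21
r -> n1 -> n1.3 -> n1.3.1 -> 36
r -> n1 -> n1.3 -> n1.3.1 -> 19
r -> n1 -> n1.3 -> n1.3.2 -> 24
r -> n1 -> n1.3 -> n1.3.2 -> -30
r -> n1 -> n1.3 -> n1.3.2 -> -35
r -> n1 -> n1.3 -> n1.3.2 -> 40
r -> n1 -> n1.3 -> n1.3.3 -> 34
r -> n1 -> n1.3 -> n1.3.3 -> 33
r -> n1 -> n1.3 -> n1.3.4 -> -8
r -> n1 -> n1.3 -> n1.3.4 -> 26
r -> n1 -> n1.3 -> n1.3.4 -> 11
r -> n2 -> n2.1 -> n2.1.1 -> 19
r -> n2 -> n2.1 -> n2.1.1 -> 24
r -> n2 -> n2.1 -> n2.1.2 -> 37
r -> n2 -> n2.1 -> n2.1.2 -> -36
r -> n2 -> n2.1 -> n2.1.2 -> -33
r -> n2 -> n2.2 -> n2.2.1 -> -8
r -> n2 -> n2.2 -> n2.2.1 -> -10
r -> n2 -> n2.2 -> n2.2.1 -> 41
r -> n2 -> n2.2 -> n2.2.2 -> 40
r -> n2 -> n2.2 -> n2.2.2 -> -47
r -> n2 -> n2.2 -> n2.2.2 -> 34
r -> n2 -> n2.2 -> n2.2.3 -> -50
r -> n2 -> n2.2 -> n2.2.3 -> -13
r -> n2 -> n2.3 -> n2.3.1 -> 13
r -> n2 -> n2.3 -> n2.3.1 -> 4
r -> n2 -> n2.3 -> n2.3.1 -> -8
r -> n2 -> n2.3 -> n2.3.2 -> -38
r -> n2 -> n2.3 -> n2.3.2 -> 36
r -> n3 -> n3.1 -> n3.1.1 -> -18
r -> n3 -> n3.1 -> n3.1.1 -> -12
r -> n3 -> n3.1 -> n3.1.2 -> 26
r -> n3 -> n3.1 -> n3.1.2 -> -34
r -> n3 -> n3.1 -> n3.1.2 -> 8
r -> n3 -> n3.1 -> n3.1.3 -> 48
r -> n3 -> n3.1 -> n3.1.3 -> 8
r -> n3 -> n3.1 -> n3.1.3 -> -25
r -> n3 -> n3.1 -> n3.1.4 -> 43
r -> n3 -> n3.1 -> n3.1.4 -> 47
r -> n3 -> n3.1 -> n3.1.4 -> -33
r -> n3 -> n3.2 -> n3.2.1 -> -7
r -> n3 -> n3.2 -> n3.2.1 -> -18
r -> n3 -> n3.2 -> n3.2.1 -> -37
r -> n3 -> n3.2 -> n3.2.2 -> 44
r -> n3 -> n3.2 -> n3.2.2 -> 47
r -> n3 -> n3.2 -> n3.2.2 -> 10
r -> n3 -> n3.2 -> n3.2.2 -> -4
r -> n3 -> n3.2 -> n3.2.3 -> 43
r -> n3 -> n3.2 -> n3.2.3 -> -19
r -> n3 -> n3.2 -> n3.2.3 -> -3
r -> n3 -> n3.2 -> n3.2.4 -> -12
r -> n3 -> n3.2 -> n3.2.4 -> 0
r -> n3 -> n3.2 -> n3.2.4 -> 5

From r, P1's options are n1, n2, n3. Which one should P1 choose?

n1.1.1 (P2): min(13, 28, -40, 35) = -40
n1.1.2 (P2): min(49, 20, 25, -35) = -35
n1.1.3 (P2): min(40, 33, 14) = 14
n1.1 (P1): max(-40, -35, 14) = 14
n1.2.1 (P2): min(8, -8) = -8
n1.2.2 (P2): min(23, 21, -21) = -21
n1.2 (P1): max(-8, -21) = -8
n1.3.1 (P2): min(36, 19) = 19
n1.3.2 (P2): min(24, -30, -35, 40) = -35
n1.3.3 (P2): min(34, 33) = 33
n1.3.4 (P2): min(-8, 26, 11) = -8
n1.3 (P1): max(19, -35, 33, -8) = 33
n1 (P2): min(14, -8, 33) = -8
n2.1.1 (P2): min(19, 24) = 19
n2.1.2 (P2): min(37, -36, -33) = -36
n2.1 (P1): max(19, -36) = 19
n2.2.1 (P2): min(-8, -10, 41) = -10
n2.2.2 (P2): min(40, -47, 34) = -47
n2.2.3 (P2): min(-50, -13) = -50
n2.2 (P1): max(-10, -47, -50) = -10
n2.3.1 (P2): min(13, 4, -8) = -8
n2.3.2 (P2): min(-38, 36) = -38
n2.3 (P1): max(-8, -38) = -8
n2 (P2): min(19, -10, -8) = -10
n3.1.1 (P2): min(-18, -12) = -18
n3.1.2 (P2): min(26, -34, 8) = -34
n3.1.3 (P2): min(48, 8, -25) = -25
n3.1.4 (P2): min(43, 47, -33) = -33
n3.1 (P1): max(-18, -34, -25, -33) = -18
n3.2.1 (P2): min(-7, -18, -37) = -37
n3.2.2 (P2): min(44, 47, 10, -4) = -4
n3.2.3 (P2): min(43, -19, -3) = -19
n3.2.4 (P2): min(-12, 0, 5) = -12
n3.2 (P1): max(-37, -4, -19, -12) = -4
n3 (P2): min(-18, -4) = -18
r (P1): max(-8, -10, -18) = -8
P1 at r wants the highest of {n1=-8, n2=-10, n3=-18}, so chooses n1.

n1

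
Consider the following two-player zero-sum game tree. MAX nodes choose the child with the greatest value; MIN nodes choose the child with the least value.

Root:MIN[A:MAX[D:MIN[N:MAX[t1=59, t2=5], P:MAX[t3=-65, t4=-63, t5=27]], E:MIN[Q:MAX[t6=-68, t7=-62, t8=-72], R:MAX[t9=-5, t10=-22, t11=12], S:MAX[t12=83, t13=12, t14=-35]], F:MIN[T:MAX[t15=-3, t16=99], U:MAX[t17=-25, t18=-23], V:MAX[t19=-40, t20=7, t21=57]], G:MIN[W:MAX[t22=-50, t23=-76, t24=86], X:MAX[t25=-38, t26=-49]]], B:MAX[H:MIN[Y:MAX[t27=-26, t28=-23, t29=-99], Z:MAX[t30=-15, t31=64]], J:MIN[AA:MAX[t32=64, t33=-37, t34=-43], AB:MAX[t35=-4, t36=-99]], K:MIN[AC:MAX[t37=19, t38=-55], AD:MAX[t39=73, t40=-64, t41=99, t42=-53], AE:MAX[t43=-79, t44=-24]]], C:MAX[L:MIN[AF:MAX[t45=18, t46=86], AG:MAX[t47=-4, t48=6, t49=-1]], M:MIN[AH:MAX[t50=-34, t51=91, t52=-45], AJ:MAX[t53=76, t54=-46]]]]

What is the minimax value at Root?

N (MAX): max(59, 5) = 59
P (MAX): max(-65, -63, 27) = 27
D (MIN): min(59, 27) = 27
Q (MAX): max(-68, -62, -72) = -62
R (MAX): max(-5, -22, 12) = 12
S (MAX): max(83, 12, -35) = 83
E (MIN): min(-62, 12, 83) = -62
T (MAX): max(-3, 99) = 99
U (MAX): max(-25, -23) = -23
V (MAX): max(-40, 7, 57) = 57
F (MIN): min(99, -23, 57) = -23
W (MAX): max(-50, -76, 86) = 86
X (MAX): max(-38, -49) = -38
G (MIN): min(86, -38) = -38
A (MAX): max(27, -62, -23, -38) = 27
Y (MAX): max(-26, -23, -99) = -23
Z (MAX): max(-15, 64) = 64
H (MIN): min(-23, 64) = -23
AA (MAX): max(64, -37, -43) = 64
AB (MAX): max(-4, -99) = -4
J (MIN): min(64, -4) = -4
AC (MAX): max(19, -55) = 19
AD (MAX): max(73, -64, 99, -53) = 99
AE (MAX): max(-79, -24) = -24
K (MIN): min(19, 99, -24) = -24
B (MAX): max(-23, -4, -24) = -4
AF (MAX): max(18, 86) = 86
AG (MAX): max(-4, 6, -1) = 6
L (MIN): min(86, 6) = 6
AH (MAX): max(-34, 91, -45) = 91
AJ (MAX): max(76, -46) = 76
M (MIN): min(91, 76) = 76
C (MAX): max(6, 76) = 76
Root (MIN): min(27, -4, 76) = -4

-4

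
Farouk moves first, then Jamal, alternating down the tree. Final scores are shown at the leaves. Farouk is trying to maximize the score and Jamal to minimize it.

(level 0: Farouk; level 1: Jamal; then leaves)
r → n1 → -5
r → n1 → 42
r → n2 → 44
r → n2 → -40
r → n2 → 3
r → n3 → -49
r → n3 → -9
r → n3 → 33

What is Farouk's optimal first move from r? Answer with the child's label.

n1 (Jamal): min(-5, 42) = -5
n2 (Jamal): min(44, -40, 3) = -40
n3 (Jamal): min(-49, -9, 33) = -49
r (Farouk): max(-5, -40, -49) = -5
Farouk at r wants the highest of {n1=-5, n2=-40, n3=-49}, so chooses n1.

n1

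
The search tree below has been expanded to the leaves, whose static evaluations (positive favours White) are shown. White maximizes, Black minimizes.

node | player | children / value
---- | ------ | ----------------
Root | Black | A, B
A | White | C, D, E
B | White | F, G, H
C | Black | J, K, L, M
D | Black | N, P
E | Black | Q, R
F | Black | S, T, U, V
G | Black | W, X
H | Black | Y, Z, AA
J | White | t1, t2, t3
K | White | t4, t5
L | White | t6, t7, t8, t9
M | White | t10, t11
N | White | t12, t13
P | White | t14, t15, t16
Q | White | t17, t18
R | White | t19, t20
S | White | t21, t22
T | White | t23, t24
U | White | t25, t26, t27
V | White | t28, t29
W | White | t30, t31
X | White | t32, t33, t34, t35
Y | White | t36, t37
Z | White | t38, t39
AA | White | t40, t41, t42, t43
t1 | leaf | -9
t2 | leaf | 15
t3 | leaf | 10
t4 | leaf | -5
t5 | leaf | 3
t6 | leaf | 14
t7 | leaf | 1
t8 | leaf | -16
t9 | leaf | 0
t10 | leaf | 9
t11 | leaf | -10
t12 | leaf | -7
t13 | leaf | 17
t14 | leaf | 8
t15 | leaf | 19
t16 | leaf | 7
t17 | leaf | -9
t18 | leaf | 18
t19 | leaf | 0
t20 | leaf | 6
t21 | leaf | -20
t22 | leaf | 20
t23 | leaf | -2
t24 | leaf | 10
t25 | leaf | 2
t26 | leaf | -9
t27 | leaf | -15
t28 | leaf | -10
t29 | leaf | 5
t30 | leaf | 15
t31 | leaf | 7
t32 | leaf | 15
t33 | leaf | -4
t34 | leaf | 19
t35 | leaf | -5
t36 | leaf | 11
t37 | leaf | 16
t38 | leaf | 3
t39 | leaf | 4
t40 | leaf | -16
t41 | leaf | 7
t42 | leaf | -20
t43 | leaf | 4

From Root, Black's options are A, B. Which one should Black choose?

B

J (White): max(-9, 15, 10) = 15
K (White): max(-5, 3) = 3
L (White): max(14, 1, -16, 0) = 14
M (White): max(9, -10) = 9
C (Black): min(15, 3, 14, 9) = 3
N (White): max(-7, 17) = 17
P (White): max(8, 19, 7) = 19
D (Black): min(17, 19) = 17
Q (White): max(-9, 18) = 18
R (White): max(0, 6) = 6
E (Black): min(18, 6) = 6
A (White): max(3, 17, 6) = 17
S (White): max(-20, 20) = 20
T (White): max(-2, 10) = 10
U (White): max(2, -9, -15) = 2
V (White): max(-10, 5) = 5
F (Black): min(20, 10, 2, 5) = 2
W (White): max(15, 7) = 15
X (White): max(15, -4, 19, -5) = 19
G (Black): min(15, 19) = 15
Y (White): max(11, 16) = 16
Z (White): max(3, 4) = 4
AA (White): max(-16, 7, -20, 4) = 7
H (Black): min(16, 4, 7) = 4
B (White): max(2, 15, 4) = 15
Root (Black): min(17, 15) = 15
Black at Root wants the lowest of {A=17, B=15}, so chooses B.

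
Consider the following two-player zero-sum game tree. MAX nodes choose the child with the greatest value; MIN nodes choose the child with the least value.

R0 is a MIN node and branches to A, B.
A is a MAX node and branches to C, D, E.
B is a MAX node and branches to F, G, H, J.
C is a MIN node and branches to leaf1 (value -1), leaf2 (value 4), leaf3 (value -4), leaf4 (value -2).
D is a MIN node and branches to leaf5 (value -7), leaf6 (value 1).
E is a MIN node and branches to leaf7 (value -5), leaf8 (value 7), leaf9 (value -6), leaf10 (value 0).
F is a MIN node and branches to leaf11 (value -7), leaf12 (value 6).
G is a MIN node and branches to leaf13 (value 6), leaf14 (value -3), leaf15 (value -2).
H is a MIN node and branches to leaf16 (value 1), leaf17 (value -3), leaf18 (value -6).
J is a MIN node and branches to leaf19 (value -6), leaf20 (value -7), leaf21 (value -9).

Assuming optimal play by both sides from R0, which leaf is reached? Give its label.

leaf3

C (MIN): min(-1, 4, -4, -2) = -4
D (MIN): min(-7, 1) = -7
E (MIN): min(-5, 7, -6, 0) = -6
A (MAX): max(-4, -7, -6) = -4
F (MIN): min(-7, 6) = -7
G (MIN): min(6, -3, -2) = -3
H (MIN): min(1, -3, -6) = -6
J (MIN): min(-6, -7, -9) = -9
B (MAX): max(-7, -3, -6, -9) = -3
R0 (MIN): min(-4, -3) = -4
At R0, MIN picks A (lowest: -4).
At A, MAX picks C (highest: -4).
At C, MIN picks leaf3 (lowest: -4).
Terminal value -4.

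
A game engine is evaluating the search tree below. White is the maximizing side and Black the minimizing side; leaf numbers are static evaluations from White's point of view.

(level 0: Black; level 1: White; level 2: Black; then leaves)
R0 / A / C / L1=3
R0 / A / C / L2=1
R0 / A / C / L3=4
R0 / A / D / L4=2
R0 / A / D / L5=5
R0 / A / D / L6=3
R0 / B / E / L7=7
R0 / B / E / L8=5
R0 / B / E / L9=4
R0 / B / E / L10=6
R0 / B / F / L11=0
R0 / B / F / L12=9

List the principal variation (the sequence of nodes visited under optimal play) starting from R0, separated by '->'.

R0 -> A -> D -> L4

C (Black): min(3, 1, 4) = 1
D (Black): min(2, 5, 3) = 2
A (White): max(1, 2) = 2
E (Black): min(7, 5, 4, 6) = 4
F (Black): min(0, 9) = 0
B (White): max(4, 0) = 4
R0 (Black): min(2, 4) = 2
At R0, Black picks A (lowest: 2).
At A, White picks D (highest: 2).
At D, Black picks L4 (lowest: 2).
Terminal value 2.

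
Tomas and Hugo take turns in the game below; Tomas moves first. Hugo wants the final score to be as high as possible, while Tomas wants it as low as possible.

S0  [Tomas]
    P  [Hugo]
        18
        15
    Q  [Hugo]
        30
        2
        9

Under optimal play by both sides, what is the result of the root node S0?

18

P (Hugo): max(18, 15) = 18
Q (Hugo): max(30, 2, 9) = 30
S0 (Tomas): min(18, 30) = 18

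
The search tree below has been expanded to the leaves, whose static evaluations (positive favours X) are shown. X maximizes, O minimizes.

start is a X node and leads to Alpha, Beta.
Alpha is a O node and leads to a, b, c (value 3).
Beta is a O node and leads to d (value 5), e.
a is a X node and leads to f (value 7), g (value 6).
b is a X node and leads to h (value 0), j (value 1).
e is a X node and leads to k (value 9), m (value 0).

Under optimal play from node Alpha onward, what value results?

1

a (X): max(7, 6) = 7
b (X): max(0, 1) = 1
Alpha (O): min(7, 1, 3) = 1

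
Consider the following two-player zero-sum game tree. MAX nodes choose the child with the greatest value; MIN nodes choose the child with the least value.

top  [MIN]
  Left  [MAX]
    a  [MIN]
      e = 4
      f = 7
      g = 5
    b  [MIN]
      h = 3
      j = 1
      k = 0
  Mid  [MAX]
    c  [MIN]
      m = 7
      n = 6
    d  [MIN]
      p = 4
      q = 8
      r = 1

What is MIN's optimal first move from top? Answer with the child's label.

a (MIN): min(4, 7, 5) = 4
b (MIN): min(3, 1, 0) = 0
Left (MAX): max(4, 0) = 4
c (MIN): min(7, 6) = 6
d (MIN): min(4, 8, 1) = 1
Mid (MAX): max(6, 1) = 6
top (MIN): min(4, 6) = 4
MIN at top wants the lowest of {Left=4, Mid=6}, so chooses Left.

Left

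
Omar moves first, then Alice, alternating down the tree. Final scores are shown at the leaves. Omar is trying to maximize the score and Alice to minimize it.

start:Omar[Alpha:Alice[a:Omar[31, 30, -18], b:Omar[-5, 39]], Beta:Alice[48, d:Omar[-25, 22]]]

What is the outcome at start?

a (Omar): max(31, 30, -18) = 31
b (Omar): max(-5, 39) = 39
Alpha (Alice): min(31, 39) = 31
d (Omar): max(-25, 22) = 22
Beta (Alice): min(48, 22) = 22
start (Omar): max(31, 22) = 31

31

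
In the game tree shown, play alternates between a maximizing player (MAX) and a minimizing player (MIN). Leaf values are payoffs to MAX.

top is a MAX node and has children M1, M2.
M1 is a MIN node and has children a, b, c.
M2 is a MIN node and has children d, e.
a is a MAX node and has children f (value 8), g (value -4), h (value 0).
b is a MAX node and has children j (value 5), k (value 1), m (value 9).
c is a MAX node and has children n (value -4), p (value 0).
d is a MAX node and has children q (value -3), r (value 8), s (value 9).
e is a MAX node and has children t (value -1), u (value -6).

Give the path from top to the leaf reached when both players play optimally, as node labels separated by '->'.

top -> M1 -> c -> p

a (MAX): max(8, -4, 0) = 8
b (MAX): max(5, 1, 9) = 9
c (MAX): max(-4, 0) = 0
M1 (MIN): min(8, 9, 0) = 0
d (MAX): max(-3, 8, 9) = 9
e (MAX): max(-1, -6) = -1
M2 (MIN): min(9, -1) = -1
top (MAX): max(0, -1) = 0
At top, MAX picks M1 (highest: 0).
At M1, MIN picks c (lowest: 0).
At c, MAX picks p (highest: 0).
Terminal value 0.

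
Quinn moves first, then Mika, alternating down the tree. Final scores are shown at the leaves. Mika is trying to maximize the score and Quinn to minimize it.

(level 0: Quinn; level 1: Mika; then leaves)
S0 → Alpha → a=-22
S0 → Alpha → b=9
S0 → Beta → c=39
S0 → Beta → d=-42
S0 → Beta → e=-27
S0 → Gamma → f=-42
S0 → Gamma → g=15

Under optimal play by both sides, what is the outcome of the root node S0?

9

Alpha (Mika): max(-22, 9) = 9
Beta (Mika): max(39, -42, -27) = 39
Gamma (Mika): max(-42, 15) = 15
S0 (Quinn): min(9, 39, 15) = 9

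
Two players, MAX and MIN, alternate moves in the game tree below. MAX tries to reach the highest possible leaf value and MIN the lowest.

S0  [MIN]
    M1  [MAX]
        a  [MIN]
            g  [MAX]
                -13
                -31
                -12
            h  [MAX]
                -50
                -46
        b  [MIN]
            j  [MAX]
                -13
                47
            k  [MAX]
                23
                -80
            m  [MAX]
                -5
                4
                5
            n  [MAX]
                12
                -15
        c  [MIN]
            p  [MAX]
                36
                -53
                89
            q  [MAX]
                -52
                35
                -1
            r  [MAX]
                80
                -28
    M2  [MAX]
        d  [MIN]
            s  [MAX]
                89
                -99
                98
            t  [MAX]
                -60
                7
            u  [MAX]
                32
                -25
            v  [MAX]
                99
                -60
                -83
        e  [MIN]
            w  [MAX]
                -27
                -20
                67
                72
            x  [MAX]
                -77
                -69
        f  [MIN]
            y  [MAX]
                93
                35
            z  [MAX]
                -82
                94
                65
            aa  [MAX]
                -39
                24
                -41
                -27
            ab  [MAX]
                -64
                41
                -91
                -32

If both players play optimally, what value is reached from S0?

24

g (MAX): max(-13, -31, -12) = -12
h (MAX): max(-50, -46) = -46
a (MIN): min(-12, -46) = -46
j (MAX): max(-13, 47) = 47
k (MAX): max(23, -80) = 23
m (MAX): max(-5, 4, 5) = 5
n (MAX): max(12, -15) = 12
b (MIN): min(47, 23, 5, 12) = 5
p (MAX): max(36, -53, 89) = 89
q (MAX): max(-52, 35, -1) = 35
r (MAX): max(80, -28) = 80
c (MIN): min(89, 35, 80) = 35
M1 (MAX): max(-46, 5, 35) = 35
s (MAX): max(89, -99, 98) = 98
t (MAX): max(-60, 7) = 7
u (MAX): max(32, -25) = 32
v (MAX): max(99, -60, -83) = 99
d (MIN): min(98, 7, 32, 99) = 7
w (MAX): max(-27, -20, 67, 72) = 72
x (MAX): max(-77, -69) = -69
e (MIN): min(72, -69) = -69
y (MAX): max(93, 35) = 93
z (MAX): max(-82, 94, 65) = 94
aa (MAX): max(-39, 24, -41, -27) = 24
ab (MAX): max(-64, 41, -91, -32) = 41
f (MIN): min(93, 94, 24, 41) = 24
M2 (MAX): max(7, -69, 24) = 24
S0 (MIN): min(35, 24) = 24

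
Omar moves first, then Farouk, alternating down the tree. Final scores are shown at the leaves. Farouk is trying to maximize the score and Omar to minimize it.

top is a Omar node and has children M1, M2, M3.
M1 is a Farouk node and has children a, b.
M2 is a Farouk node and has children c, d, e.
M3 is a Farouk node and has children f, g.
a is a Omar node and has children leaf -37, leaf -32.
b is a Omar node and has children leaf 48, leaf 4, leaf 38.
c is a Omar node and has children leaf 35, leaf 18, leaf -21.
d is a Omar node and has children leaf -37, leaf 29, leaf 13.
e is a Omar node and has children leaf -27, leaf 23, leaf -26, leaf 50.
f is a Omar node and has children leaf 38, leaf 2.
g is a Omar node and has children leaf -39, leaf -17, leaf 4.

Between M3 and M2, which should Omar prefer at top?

M2

f (Omar): min(38, 2) = 2
g (Omar): min(-39, -17, 4) = -39
M3 (Farouk): max(2, -39) = 2
c (Omar): min(35, 18, -21) = -21
d (Omar): min(-37, 29, 13) = -37
e (Omar): min(-27, 23, -26, 50) = -27
M2 (Farouk): max(-21, -37, -27) = -21
Omar prefers the lower value; M3=2, M2=-21. M2 is better since -21 < 2.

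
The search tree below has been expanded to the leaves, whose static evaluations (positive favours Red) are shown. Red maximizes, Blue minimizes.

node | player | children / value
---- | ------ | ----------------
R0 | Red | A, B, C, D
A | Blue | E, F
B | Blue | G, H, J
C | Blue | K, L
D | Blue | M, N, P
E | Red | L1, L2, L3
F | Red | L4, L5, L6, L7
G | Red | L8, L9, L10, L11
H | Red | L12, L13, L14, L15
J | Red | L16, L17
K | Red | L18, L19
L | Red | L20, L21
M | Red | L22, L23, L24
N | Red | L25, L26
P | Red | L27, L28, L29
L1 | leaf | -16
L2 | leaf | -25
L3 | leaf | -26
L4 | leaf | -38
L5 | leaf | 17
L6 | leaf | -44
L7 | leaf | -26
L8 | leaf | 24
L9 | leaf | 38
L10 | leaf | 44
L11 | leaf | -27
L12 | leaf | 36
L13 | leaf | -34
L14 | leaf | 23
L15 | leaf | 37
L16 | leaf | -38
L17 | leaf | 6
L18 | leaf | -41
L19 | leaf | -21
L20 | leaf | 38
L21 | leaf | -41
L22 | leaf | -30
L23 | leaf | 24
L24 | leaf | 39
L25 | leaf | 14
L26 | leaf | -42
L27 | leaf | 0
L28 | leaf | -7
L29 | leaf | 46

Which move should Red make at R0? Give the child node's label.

E (Red): max(-16, -25, -26) = -16
F (Red): max(-38, 17, -44, -26) = 17
A (Blue): min(-16, 17) = -16
G (Red): max(24, 38, 44, -27) = 44
H (Red): max(36, -34, 23, 37) = 37
J (Red): max(-38, 6) = 6
B (Blue): min(44, 37, 6) = 6
K (Red): max(-41, -21) = -21
L (Red): max(38, -41) = 38
C (Blue): min(-21, 38) = -21
M (Red): max(-30, 24, 39) = 39
N (Red): max(14, -42) = 14
P (Red): max(0, -7, 46) = 46
D (Blue): min(39, 14, 46) = 14
R0 (Red): max(-16, 6, -21, 14) = 14
Red at R0 wants the highest of {A=-16, B=6, C=-21, D=14}, so chooses D.

D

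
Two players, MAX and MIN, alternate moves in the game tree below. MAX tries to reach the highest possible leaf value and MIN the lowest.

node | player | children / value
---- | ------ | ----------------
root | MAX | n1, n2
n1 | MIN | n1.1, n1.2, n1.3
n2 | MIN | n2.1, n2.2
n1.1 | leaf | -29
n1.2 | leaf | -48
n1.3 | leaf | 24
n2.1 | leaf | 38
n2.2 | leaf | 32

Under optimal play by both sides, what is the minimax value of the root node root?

32

n1 (MIN): min(-29, -48, 24) = -48
n2 (MIN): min(38, 32) = 32
root (MAX): max(-48, 32) = 32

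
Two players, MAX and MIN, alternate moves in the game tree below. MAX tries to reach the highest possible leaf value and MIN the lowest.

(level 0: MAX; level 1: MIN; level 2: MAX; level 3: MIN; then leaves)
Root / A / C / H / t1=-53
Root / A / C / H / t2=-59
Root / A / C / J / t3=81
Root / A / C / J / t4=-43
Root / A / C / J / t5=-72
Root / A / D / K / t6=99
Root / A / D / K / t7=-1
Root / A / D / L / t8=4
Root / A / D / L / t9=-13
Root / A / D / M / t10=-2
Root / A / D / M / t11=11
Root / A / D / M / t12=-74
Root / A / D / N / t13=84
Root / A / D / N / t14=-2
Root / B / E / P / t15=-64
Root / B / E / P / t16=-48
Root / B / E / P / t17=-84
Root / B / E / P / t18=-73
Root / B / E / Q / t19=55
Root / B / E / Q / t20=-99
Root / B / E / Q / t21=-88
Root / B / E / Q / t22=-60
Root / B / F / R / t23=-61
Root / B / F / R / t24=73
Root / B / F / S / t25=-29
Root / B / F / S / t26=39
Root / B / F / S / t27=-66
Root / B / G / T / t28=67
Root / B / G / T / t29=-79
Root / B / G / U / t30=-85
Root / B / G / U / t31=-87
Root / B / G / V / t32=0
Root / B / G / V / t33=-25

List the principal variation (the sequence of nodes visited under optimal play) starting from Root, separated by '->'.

H (MIN): min(-53, -59) = -59
J (MIN): min(81, -43, -72) = -72
C (MAX): max(-59, -72) = -59
K (MIN): min(99, -1) = -1
L (MIN): min(4, -13) = -13
M (MIN): min(-2, 11, -74) = -74
N (MIN): min(84, -2) = -2
D (MAX): max(-1, -13, -74, -2) = -1
A (MIN): min(-59, -1) = -59
P (MIN): min(-64, -48, -84, -73) = -84
Q (MIN): min(55, -99, -88, -60) = -99
E (MAX): max(-84, -99) = -84
R (MIN): min(-61, 73) = -61
S (MIN): min(-29, 39, -66) = -66
F (MAX): max(-61, -66) = -61
T (MIN): min(67, -79) = -79
U (MIN): min(-85, -87) = -87
V (MIN): min(0, -25) = -25
G (MAX): max(-79, -87, -25) = -25
B (MIN): min(-84, -61, -25) = -84
Root (MAX): max(-59, -84) = -59
At Root, MAX picks A (highest: -59).
At A, MIN picks C (lowest: -59).
At C, MAX picks H (highest: -59).
At H, MIN picks t2 (lowest: -59).
Terminal value -59.

Root -> A -> C -> H -> t2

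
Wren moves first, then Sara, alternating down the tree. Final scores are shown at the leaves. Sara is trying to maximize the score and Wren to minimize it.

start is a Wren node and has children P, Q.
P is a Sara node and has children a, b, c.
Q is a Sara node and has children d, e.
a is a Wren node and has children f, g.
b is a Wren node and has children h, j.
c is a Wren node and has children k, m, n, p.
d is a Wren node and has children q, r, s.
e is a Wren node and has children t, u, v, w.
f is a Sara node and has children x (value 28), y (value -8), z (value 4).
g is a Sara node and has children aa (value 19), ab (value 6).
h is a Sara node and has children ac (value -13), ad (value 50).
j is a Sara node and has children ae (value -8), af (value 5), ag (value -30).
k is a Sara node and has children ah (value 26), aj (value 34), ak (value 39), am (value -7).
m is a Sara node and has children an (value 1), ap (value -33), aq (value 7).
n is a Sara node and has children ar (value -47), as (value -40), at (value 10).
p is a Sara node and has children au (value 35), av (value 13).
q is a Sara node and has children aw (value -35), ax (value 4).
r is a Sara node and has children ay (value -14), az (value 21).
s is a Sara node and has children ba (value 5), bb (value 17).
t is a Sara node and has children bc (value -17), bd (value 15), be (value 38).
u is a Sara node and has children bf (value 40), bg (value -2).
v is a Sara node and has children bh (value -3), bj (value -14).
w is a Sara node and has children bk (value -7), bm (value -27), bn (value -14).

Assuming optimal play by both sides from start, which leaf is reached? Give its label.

f (Sara): max(28, -8, 4) = 28
g (Sara): max(19, 6) = 19
a (Wren): min(28, 19) = 19
h (Sara): max(-13, 50) = 50
j (Sara): max(-8, 5, -30) = 5
b (Wren): min(50, 5) = 5
k (Sara): max(26, 34, 39, -7) = 39
m (Sara): max(1, -33, 7) = 7
n (Sara): max(-47, -40, 10) = 10
p (Sara): max(35, 13) = 35
c (Wren): min(39, 7, 10, 35) = 7
P (Sara): max(19, 5, 7) = 19
q (Sara): max(-35, 4) = 4
r (Sara): max(-14, 21) = 21
s (Sara): max(5, 17) = 17
d (Wren): min(4, 21, 17) = 4
t (Sara): max(-17, 15, 38) = 38
u (Sara): max(40, -2) = 40
v (Sara): max(-3, -14) = -3
w (Sara): max(-7, -27, -14) = -7
e (Wren): min(38, 40, -3, -7) = -7
Q (Sara): max(4, -7) = 4
start (Wren): min(19, 4) = 4
At start, Wren picks Q (lowest: 4).
At Q, Sara picks d (highest: 4).
At d, Wren picks q (lowest: 4).
At q, Sara picks ax (highest: 4).
Terminal value 4.

ax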